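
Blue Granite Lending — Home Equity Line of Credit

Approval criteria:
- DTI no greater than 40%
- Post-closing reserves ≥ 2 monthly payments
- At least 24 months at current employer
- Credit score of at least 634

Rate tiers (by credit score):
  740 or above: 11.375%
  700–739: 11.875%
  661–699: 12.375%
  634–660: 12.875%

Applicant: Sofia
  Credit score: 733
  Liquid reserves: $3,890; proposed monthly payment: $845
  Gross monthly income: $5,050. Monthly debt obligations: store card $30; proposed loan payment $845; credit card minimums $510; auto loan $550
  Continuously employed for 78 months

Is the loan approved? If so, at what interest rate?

Approved at 11.875%

Credit score 733 ≥ 634 (meets minimum)
Total monthly debts = (30 + 845 + 510 + 550) = 1,935. DTI = 1,935/5,050 = 38.3% ≤ 40%
Employment 78 ≥ 24 months
Reserves: 3,890 ÷ 845 = 4.6 months (meets 2-month minimum)
All requirements met. Score 733 falls in the 700–739 tier → 11.875%.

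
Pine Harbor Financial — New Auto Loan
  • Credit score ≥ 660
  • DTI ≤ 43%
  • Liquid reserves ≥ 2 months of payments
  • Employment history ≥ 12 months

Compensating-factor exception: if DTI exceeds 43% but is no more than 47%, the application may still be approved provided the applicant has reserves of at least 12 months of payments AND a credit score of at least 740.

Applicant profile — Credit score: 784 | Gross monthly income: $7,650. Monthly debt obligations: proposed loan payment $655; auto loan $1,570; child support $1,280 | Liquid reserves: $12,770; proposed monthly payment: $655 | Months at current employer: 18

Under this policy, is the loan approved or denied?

Credit score 784 ≥ 660 (meets base)
Total debts = (655 + 1,570 + 1,280) = 3,505. DTI = 3,505/7,650 = 45.8% > 43% — standard DTI limit exceeded.
Liquid reserves cover 12,770/655 = 19.5 months — ≥ 2 required
Employment 18 ≥ 12 months
DTI 45.8% is within the 43%–47% exception band; checking compensating factors.
Override check — reserves: 19.5 mo (ok); score: 784 (ok).
Both override conditions satisfied; DTI exception granted.

Approved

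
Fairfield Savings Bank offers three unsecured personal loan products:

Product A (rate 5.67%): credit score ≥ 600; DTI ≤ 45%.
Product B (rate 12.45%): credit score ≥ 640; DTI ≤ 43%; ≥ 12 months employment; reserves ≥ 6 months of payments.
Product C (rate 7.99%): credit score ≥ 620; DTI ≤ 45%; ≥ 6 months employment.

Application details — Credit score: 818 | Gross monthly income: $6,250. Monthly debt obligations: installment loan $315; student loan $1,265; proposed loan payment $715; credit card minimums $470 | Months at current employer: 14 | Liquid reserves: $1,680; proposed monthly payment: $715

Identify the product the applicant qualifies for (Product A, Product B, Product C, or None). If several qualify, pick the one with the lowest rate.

Product A

Total debts = (315 + 1,265 + 715 + 470) = 2,765; DTI = 2,765/6,250 = 44.2%.
Reserves = 1,680/715 = 2.3 months.
Product A: score 818 ≥ 600; DTI 44.2% ≤ 45% → qualifies.
Product B: score 818 ≥ 640; DTI 44.2% > 43%; employment 14 ≥ 12 mo; reserves 2.3 < 6 mo → does not qualify.
Product C: score 818 ≥ 620; DTI 44.2% ≤ 45%; employment 14 ≥ 6 mo → qualifies.
Qualifying: Product A, Product C. Lowest rate is 5.67% → Product A.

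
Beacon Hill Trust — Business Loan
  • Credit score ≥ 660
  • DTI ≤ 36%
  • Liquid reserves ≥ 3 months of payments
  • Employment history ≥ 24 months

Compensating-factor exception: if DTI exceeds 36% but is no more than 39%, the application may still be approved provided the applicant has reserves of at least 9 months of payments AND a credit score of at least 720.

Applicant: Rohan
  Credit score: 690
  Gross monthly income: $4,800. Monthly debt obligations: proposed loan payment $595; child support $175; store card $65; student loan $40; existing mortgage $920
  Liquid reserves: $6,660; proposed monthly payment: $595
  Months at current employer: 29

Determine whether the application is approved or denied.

Denied

Credit score 690 ≥ 660 (meets base)
Total debts = (595 + 175 + 65 + 40 + 920) = 1,795. DTI = 1,795/4,800 = 37.4% > 36% — standard DTI limit exceeded.
Reserves: 6,660 ÷ 595 = 11.2 months (meets 3-month minimum)
Employment 29 ≥ 24 months
37.4% falls in the override range (36%–39%), so the compensating-factor test applies.
Reserves 11.2 ≥ 9 months; credit score 690 < 720.
Override conditions not both satisfied; exception does not apply.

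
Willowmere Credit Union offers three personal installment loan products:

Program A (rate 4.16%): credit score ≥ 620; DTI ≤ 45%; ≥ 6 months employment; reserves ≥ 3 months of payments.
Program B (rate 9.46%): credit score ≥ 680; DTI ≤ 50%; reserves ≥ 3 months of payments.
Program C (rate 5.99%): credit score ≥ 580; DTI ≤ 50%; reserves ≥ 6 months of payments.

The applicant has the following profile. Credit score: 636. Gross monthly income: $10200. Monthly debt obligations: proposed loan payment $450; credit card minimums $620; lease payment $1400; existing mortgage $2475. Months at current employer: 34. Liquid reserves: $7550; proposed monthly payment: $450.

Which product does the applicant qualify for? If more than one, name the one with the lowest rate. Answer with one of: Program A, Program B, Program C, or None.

Total debts = (450 + 620 + 1,400 + 2,475) = 4,945; DTI = 4,945/10,200 = 48.5%.
Reserves = 7,550/450 = 16.8 months.
Program A: score 636 ≥ 620; DTI 48.5% > 45%; employment 34 ≥ 6 mo; reserves 16.8 ≥ 3 mo → does not qualify.
Program B: score 636 < 680; DTI 48.5% ≤ 50%; reserves 16.8 ≥ 3 mo → does not qualify.
Program C: score 636 ≥ 580; DTI 48.5% ≤ 50%; reserves 16.8 ≥ 6 mo → qualifies.

Program C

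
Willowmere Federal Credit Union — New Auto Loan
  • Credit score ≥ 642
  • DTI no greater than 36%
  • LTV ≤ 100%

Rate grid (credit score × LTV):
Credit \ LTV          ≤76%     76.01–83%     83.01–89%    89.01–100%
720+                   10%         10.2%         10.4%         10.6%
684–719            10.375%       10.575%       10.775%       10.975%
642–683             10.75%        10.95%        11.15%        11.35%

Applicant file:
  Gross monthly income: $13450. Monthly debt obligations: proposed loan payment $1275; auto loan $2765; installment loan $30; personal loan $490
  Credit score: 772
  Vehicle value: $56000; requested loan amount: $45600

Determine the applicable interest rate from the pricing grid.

10.2%

Credit score 772 ≥ 642; Total monthly debts = (1,275 + 2,765 + 30 + 490) = 4,560. Debt-to-income = 4,560/13,450 = 33.9% — meets 36% limit
LTV: 45,600 ÷ 56,000 = 81.4%, within 100% cap
Score 772 is in the 720+ band; LTV 81.4% is in the 76.01–83% band → 10.2%.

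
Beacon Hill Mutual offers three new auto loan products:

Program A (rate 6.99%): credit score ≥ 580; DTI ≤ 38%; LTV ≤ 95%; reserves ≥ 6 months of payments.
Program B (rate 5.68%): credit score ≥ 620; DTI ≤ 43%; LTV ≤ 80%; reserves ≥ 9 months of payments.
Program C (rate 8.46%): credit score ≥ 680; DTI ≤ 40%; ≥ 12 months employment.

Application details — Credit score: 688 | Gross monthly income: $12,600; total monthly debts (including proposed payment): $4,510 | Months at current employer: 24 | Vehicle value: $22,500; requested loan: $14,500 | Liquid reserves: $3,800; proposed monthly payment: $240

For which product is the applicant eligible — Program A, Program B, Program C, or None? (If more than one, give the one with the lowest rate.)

DTI = 4,510/12,600 = 35.8%.
LTV = 14,500/22,500 = 64.4%.
Reserves = 3,800/240 = 15.8 months.
Program A: score 688 ≥ 580; DTI 35.8% ≤ 38%; LTV 64.4% ≤ 95%; reserves 15.8 ≥ 6 mo → qualifies.
Program B: score 688 ≥ 620; DTI 35.8% ≤ 43%; LTV 64.4% ≤ 80%; reserves 15.8 ≥ 9 mo → qualifies.
Program C: score 688 ≥ 680; DTI 35.8% ≤ 40%; employment 24 ≥ 12 mo → qualifies.
Qualifying: Program A, Program B, Program C. Lowest rate is 5.68% → Program B.

Program B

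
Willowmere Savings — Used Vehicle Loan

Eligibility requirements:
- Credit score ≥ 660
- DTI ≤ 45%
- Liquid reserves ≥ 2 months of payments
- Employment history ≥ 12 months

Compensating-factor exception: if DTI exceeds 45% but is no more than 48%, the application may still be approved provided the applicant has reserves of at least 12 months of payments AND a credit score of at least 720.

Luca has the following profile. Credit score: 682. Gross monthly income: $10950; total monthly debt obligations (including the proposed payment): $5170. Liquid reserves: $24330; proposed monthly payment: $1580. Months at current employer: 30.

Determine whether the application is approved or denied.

Credit score 682 ≥ 660 (meets base)
DTI = 5,170/10,950 = 47.2% > 45% — standard DTI limit exceeded.
Reserves = 24,330/1,580 = 15.4 months ≥ 2
Employment 30 ≥ 12 months
DTI 47.2% is within the 45%–48% exception band; checking compensating factors.
Override check — reserves: 15.4 mo (ok); score: 682 (below 720).
Override conditions not both satisfied; exception does not apply.

Denied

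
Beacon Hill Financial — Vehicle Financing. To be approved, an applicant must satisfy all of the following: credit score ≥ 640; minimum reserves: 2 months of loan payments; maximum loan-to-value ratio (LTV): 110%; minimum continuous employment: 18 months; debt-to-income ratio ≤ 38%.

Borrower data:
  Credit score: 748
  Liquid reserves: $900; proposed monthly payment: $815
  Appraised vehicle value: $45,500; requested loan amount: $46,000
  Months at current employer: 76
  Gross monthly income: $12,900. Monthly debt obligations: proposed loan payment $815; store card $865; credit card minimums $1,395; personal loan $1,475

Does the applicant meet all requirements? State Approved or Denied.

Credit score 748 ≥ 640 (meets)
Reserves: 900 ÷ 815 = 1.1 months (below 2-month minimum)
LTV = 46,000/45,500 = 101.1% ≤ 110%
Employment 76 ≥ 18 months
Total monthly debts = (815 + 865 + 1,395 + 1,475) = 4,550. Debt-to-income = 4,550/12,900 = 35.3% — meets 38% limit
Fails on reserves.

Denied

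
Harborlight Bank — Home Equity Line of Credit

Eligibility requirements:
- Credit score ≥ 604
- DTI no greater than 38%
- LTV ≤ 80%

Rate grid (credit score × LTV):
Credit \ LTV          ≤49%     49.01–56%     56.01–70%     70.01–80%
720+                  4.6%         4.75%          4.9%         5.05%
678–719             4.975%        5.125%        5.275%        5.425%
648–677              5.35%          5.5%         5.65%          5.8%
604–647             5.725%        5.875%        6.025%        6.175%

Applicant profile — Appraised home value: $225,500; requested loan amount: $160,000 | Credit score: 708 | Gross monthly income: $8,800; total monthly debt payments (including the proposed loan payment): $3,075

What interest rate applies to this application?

Credit score 708 ≥ 604; Debt-to-income = 3,075/8,800 = 34.9% — meets 38% limit
LTV = 160,000/225,500 = 71% ≤ 80%
Credit 708 → row 678–719; LTV 71% → column 70.01–80%. Grid cell → 5.425%.

5.425%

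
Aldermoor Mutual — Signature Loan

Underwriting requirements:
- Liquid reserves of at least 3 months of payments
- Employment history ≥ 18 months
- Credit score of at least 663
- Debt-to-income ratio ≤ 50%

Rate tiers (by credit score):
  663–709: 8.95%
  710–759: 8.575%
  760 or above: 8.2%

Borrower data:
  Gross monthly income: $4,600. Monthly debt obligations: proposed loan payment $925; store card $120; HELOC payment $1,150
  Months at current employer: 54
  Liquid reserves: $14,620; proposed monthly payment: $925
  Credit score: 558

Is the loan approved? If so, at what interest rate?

Denied

Credit score 558 < 663 (below minimum)
Employment 54 ≥ 18 months
Liquid reserves cover 14,620/925 = 15.8 months — ≥ 3 required
Total monthly debts = (925 + 120 + 1,150) = 2,195. DTI = 2,195/4,600 = 47.7% ≤ 50%
Not all requirements met → denied.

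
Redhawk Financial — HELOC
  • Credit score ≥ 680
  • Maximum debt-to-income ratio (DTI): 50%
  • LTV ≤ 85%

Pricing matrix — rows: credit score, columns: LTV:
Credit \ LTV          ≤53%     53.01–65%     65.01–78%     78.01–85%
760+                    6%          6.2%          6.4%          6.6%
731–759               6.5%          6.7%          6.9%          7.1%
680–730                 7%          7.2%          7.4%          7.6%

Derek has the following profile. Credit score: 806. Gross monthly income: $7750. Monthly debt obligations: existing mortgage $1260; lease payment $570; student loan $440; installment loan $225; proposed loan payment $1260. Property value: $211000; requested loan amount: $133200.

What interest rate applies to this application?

6.2%

Credit score 806 ≥ 680; Total monthly debts = (1,260 + 570 + 440 + 225 + 1,260) = 3,755. Debt-to-income = 3,755/7,750 = 48.5% — meets 50% limit
LTV = 133,200/211,000 = 63.1% ≤ 85%
Credit 806 → row 760+; LTV 63.1% → column 53.01–65%. Grid cell → 6.2%.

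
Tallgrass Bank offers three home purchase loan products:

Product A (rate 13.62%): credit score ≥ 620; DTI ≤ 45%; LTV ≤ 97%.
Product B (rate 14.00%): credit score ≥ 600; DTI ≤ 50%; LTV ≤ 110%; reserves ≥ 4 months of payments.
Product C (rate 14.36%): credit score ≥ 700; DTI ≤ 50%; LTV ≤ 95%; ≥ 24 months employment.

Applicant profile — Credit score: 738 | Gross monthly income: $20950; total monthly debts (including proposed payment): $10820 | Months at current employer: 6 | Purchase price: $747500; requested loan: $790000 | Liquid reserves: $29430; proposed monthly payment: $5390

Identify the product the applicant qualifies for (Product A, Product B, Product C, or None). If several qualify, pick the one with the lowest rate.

None

DTI = 10,820/20,950 = 51.6%.
LTV = 790,000/747,500 = 105.7%.
Reserves = 29,430/5,390 = 5.5 months.
Product A: score 738 ≥ 620; DTI 51.6% > 45%; LTV 105.7% > 97% → does not qualify.
Product B: score 738 ≥ 600; DTI 51.6% > 50%; LTV 105.7% ≤ 110%; reserves 5.5 ≥ 4 mo → does not qualify.
Product C: score 738 ≥ 700; DTI 51.6% > 50%; LTV 105.7% > 95%; employment 6 < 24 mo → does not qualify.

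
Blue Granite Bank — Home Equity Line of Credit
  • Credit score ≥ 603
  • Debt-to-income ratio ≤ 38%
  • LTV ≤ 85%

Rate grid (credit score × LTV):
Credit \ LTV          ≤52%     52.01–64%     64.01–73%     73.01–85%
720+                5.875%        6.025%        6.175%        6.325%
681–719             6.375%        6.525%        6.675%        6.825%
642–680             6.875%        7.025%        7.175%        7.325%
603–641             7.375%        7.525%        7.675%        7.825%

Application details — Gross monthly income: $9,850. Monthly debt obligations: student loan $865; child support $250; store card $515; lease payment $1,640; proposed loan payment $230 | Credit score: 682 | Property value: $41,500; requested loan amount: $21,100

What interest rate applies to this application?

Credit score 682 ≥ 603; Total monthly debts = (865 + 250 + 515 + 1,640 + 230) = 3,500. DTI: 3,500 ÷ 9,850 = 35.5%, within the 38% cap
LTV: 21,100 ÷ 41,500 = 50.8%, within 85% cap
Row: 682 falls in 681–719. Column: 50.8% falls in ≤52%. Rate = 6.375%.

6.375%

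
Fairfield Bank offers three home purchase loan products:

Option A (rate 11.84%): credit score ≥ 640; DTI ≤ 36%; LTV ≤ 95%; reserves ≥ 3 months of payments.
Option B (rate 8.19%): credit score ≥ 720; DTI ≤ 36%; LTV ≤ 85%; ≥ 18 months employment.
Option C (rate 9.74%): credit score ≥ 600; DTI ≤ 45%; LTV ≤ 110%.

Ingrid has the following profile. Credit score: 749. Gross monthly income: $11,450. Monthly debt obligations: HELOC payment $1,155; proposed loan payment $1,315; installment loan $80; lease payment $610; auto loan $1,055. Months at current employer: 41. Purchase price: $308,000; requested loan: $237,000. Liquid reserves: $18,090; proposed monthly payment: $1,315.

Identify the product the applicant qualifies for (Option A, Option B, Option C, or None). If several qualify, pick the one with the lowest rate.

Total debts = (1,155 + 1,315 + 80 + 610 + 1,055) = 4,215; DTI = 4,215/11,450 = 36.8%.
LTV = 237,000/308,000 = 76.9%.
Reserves = 18,090/1,315 = 13.8 months.
Option A: score 749 ≥ 640; DTI 36.8% > 36%; LTV 76.9% ≤ 95%; reserves 13.8 ≥ 3 mo → does not qualify.
Option B: score 749 ≥ 720; DTI 36.8% > 36%; LTV 76.9% ≤ 85%; employment 41 ≥ 18 mo → does not qualify.
Option C: score 749 ≥ 600; DTI 36.8% ≤ 45%; LTV 76.9% ≤ 110% → qualifies.

Option C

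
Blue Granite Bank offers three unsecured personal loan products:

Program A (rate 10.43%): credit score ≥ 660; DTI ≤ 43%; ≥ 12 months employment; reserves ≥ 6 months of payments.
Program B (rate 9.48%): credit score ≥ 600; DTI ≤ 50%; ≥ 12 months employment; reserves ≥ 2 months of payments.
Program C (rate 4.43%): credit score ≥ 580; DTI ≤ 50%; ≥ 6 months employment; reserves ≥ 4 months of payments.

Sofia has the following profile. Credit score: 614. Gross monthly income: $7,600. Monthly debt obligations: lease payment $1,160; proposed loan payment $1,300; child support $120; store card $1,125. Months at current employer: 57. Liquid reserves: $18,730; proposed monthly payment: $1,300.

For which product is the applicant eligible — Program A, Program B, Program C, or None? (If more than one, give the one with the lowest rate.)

Program C

Total debts = (1,160 + 1,300 + 120 + 1,125) = 3,705; DTI = 3,705/7,600 = 48.8%.
Reserves = 18,730/1,300 = 14.4 months.
Program A: score 614 < 660; DTI 48.8% > 43%; employment 57 ≥ 12 mo; reserves 14.4 ≥ 6 mo → does not qualify.
Program B: score 614 ≥ 600; DTI 48.8% ≤ 50%; employment 57 ≥ 12 mo; reserves 14.4 ≥ 2 mo → qualifies.
Program C: score 614 ≥ 580; DTI 48.8% ≤ 50%; employment 57 ≥ 6 mo; reserves 14.4 ≥ 4 mo → qualifies.
Qualifying: Program B, Program C. Lowest rate is 4.43% → Program C.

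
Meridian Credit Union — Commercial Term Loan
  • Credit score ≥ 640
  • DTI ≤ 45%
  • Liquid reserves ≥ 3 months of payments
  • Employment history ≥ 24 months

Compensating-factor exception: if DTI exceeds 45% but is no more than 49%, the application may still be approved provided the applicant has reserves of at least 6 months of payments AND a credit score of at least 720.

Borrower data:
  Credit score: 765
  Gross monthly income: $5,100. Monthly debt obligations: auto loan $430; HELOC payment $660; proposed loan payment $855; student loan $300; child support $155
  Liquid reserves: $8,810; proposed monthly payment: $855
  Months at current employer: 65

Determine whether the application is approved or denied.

Approved

Credit score 765 ≥ 640 (meets base)
Total debts = (430 + 660 + 855 + 300 + 155) = 2,400. DTI: 2,400 ÷ 5,100 = 47.1%, over the 45% base limit.
Reserves = 8,810/855 = 10.3 months ≥ 3
Employment 65 ≥ 24 months
DTI 47.1% is within the 45%–49% exception band; checking compensating factors.
Reserves 10.3 ≥ 6 months; credit score 765 ≥ 720.
Both override conditions satisfied; DTI exception granted.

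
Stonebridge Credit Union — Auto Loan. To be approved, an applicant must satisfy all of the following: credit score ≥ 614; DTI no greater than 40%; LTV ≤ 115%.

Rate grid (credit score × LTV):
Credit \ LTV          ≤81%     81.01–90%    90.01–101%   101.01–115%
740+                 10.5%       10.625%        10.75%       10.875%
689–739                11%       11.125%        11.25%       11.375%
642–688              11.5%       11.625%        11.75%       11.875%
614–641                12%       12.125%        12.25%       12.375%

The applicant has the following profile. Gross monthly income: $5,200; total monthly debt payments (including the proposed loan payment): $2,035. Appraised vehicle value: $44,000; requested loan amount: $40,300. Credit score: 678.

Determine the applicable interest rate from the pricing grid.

Credit score 678 ≥ 614; Debt-to-income = 2,035/5,200 = 39.1% — meets 40% limit
LTV: 40,300 ÷ 44,000 = 91.6%, within 115% cap
Score 678 is in the 642–688 band; LTV 91.6% is in the 90.01–101% band → 11.75%.

11.75%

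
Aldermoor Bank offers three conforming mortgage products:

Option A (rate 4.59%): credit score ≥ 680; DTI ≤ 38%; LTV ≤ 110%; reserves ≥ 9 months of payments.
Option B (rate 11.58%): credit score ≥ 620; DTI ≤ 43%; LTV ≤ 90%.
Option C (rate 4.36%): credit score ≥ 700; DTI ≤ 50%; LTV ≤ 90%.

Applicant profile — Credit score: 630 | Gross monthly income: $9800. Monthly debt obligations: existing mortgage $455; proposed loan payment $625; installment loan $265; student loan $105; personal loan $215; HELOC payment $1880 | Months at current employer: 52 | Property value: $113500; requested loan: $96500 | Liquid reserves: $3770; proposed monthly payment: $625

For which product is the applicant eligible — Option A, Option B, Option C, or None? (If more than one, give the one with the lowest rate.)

Option B

Total debts = (455 + 625 + 265 + 105 + 215 + 1,880) = 3,545; DTI = 3,545/9,800 = 36.2%.
LTV = 96,500/113,500 = 85%.
Reserves = 3,770/625 = 6.0 months.
Option A: score 630 < 680; DTI 36.2% ≤ 38%; LTV 85% ≤ 110%; reserves 6.0 < 9 mo → does not qualify.
Option B: score 630 ≥ 620; DTI 36.2% ≤ 43%; LTV 85% ≤ 90% → qualifies.
Option C: score 630 < 700; DTI 36.2% ≤ 50%; LTV 85% ≤ 90% → does not qualify.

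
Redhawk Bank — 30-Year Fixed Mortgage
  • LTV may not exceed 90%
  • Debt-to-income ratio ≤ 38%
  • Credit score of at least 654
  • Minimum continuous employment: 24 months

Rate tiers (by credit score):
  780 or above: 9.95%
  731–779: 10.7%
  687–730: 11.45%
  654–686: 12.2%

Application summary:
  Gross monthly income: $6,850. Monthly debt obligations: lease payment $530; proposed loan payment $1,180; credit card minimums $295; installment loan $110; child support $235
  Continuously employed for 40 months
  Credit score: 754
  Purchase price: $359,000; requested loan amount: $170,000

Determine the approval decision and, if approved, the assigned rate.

Approved at 10.7%

Credit score 754 ≥ 654 (meets minimum)
Total monthly debts = (530 + 1,180 + 295 + 110 + 235) = 2,350. DTI = 2,350/6,850 = 34.3% ≤ 38%
Employment 40 ≥ 24 months
LTV = 170,000/359,000 = 47.4% ≤ 90%
All requirements met. Score 754 falls in the 731–779 tier → 10.7%.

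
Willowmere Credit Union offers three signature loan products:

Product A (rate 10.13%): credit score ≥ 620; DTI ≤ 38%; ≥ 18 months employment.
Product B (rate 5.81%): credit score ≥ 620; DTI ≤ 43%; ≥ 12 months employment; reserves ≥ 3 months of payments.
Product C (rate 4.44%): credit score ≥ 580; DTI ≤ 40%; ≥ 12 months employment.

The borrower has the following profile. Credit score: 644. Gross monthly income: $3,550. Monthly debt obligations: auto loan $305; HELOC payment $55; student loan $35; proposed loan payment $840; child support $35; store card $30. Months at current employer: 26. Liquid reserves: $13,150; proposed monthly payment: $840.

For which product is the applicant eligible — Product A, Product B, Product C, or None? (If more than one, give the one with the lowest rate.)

Product C

Total debts = (305 + 55 + 35 + 840 + 35 + 30) = 1,300; DTI = 1,300/3,550 = 36.6%.
Reserves = 13,150/840 = 15.7 months.
Product A: score 644 ≥ 620; DTI 36.6% ≤ 38%; employment 26 ≥ 18 mo → qualifies.
Product B: score 644 ≥ 620; DTI 36.6% ≤ 43%; employment 26 ≥ 12 mo; reserves 15.7 ≥ 3 mo → qualifies.
Product C: score 644 ≥ 580; DTI 36.6% ≤ 40%; employment 26 ≥ 12 mo → qualifies.
Qualifying: Product A, Product B, Product C. Lowest rate is 4.44% → Product C.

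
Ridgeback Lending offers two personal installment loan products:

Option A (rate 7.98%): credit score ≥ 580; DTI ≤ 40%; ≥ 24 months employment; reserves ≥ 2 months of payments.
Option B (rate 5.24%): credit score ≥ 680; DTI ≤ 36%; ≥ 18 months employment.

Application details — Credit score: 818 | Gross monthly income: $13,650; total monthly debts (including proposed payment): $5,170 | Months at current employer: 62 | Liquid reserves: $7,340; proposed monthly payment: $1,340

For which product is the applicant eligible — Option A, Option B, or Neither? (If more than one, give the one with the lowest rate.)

DTI = 5,170/13,650 = 37.9%.
Reserves = 7,340/1,340 = 5.5 months.
Option A: score 818 ≥ 580; DTI 37.9% ≤ 40%; employment 62 ≥ 24 mo; reserves 5.5 ≥ 2 mo → qualifies.
Option B: score 818 ≥ 680; DTI 37.9% > 36%; employment 62 ≥ 18 mo → does not qualify.

Option A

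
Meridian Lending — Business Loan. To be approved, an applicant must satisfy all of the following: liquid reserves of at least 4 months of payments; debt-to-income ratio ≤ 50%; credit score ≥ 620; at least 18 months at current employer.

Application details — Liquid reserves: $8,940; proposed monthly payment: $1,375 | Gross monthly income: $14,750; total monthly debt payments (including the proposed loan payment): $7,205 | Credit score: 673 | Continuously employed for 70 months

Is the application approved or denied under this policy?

Approved

Reserves = 8,940/1,375 = 6.5 months ≥ 4
Debt-to-income = 7,205/14,750 = 48.8% — meets 50% limit
Credit score 673 ≥ 620 (meets)
Employment 70 ≥ 18 months
All criteria satisfied.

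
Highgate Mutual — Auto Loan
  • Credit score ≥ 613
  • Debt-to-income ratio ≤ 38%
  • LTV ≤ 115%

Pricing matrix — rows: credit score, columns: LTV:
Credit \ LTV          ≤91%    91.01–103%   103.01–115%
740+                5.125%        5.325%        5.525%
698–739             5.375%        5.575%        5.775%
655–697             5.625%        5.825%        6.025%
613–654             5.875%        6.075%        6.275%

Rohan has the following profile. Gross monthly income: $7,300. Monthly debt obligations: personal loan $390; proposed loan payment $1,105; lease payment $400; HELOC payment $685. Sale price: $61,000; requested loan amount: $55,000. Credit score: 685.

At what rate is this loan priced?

5.625%

Credit score 685 ≥ 613; Total monthly debts = (390 + 1,105 + 400 + 685) = 2,580. Debt-to-income = 2,580/7,300 = 35.3% — meets 38% limit
LTV: 55,000 ÷ 61,000 = 90.2%, within 115% cap
Row: 685 falls in 655–697. Column: 90.2% falls in ≤91%. Rate = 5.625%.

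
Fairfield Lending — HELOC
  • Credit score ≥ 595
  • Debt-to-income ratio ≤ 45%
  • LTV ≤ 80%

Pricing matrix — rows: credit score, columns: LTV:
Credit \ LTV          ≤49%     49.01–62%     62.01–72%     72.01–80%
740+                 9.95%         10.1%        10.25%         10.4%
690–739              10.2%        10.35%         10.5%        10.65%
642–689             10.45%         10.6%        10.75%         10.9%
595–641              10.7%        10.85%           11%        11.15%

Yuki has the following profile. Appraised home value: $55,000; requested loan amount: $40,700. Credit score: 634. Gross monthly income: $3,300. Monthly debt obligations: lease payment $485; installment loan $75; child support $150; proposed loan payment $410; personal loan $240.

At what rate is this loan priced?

Credit score 634 ≥ 595; Total monthly debts = (485 + 75 + 150 + 410 + 240) = 1,360. Debt-to-income = 1,360/3,300 = 41.2% — meets 45% limit
LTV = 40,700/55,000 = 74% ≤ 80%
Credit 634 → row 595–641; LTV 74% → column 72.01–80%. Grid cell → 11.15%.

11.15%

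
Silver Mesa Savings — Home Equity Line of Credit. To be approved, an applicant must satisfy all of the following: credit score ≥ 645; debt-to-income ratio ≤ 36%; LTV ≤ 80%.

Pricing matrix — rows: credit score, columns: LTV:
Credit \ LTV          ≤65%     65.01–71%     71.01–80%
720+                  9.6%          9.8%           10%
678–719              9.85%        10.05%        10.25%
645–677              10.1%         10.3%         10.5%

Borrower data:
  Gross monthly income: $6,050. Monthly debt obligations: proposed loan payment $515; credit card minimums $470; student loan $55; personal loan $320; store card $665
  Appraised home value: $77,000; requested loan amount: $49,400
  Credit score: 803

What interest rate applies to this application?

9.6%

Credit score 803 ≥ 645; Total monthly debts = (515 + 470 + 55 + 320 + 665) = 2,025. DTI = 2,025/6,050 = 33.5% ≤ 36%
LTV: 49,400 ÷ 77,000 = 64.2%, within 80% cap
Score 803 is in the 720+ band; LTV 64.2% is in the ≤65% band → 9.6%.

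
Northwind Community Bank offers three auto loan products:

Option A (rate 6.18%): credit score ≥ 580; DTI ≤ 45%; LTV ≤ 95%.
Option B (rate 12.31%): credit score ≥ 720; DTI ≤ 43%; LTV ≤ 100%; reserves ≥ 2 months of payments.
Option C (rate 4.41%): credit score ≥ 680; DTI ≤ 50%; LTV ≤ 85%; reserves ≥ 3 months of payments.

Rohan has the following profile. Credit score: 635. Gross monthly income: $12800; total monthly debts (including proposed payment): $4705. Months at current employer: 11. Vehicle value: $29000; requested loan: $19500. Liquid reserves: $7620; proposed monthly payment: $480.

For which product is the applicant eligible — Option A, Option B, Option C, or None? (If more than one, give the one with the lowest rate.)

DTI = 4,705/12,800 = 36.8%.
LTV = 19,500/29,000 = 67.2%.
Reserves = 7,620/480 = 15.9 months.
Option A: score 635 ≥ 580; DTI 36.8% ≤ 45%; LTV 67.2% ≤ 95% → qualifies.
Option B: score 635 < 720; DTI 36.8% ≤ 43%; LTV 67.2% ≤ 100%; reserves 15.9 ≥ 2 mo → does not qualify.
Option C: score 635 < 680; DTI 36.8% ≤ 50%; LTV 67.2% ≤ 85%; reserves 15.9 ≥ 3 mo → does not qualify.

Option A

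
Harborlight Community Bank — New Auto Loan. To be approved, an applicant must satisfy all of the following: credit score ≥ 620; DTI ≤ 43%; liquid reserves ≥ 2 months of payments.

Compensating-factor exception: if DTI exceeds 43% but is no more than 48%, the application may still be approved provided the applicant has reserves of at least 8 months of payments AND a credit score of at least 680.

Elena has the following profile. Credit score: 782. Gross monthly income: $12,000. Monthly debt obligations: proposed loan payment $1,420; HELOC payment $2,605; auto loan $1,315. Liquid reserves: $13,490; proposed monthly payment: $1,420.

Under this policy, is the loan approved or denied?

Approved

Credit score 782 ≥ 620 (meets base)
Total debts = (1,420 + 2,605 + 1,315) = 5,340. DTI = 5,340/12,000 = 44.5% > 43% — standard DTI limit exceeded.
Liquid reserves cover 13,490/1,420 = 9.5 months — ≥ 2 required
44.5% falls in the override range (43%–48%), so the compensating-factor test applies.
Override check — reserves: 9.5 mo (ok); score: 782 (ok).
Both compensating conditions met → exception applies.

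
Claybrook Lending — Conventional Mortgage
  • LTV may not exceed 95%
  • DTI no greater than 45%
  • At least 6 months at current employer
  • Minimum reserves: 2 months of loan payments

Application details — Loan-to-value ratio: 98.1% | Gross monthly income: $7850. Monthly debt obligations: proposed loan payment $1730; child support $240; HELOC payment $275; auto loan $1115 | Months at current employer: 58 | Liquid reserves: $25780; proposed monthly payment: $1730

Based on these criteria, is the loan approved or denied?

Denied

LTV 98.1% — over 95%
Total monthly debts = (1,730 + 240 + 275 + 1,115) = 3,360. DTI = 3,360/7,850 = 42.8% ≤ 45%
Employment 58 ≥ 6 months
Reserves = 25,780/1,730 = 14.9 months ≥ 2
Fails on LTV.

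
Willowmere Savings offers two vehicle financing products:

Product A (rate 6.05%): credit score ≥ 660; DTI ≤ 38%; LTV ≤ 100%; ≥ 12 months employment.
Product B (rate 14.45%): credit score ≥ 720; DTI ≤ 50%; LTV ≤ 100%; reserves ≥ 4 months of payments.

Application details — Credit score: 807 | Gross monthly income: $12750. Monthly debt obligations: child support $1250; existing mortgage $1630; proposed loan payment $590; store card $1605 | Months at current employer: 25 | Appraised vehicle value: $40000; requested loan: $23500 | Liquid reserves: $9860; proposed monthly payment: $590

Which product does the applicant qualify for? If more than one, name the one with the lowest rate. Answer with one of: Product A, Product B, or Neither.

Total debts = (1,250 + 1,630 + 590 + 1,605) = 5,075; DTI = 5,075/12,750 = 39.8%.
LTV = 23,500/40,000 = 58.8%.
Reserves = 9,860/590 = 16.7 months.
Product A: score 807 ≥ 660; DTI 39.8% > 38%; LTV 58.8% ≤ 100%; employment 25 ≥ 12 mo → does not qualify.
Product B: score 807 ≥ 720; DTI 39.8% ≤ 50%; LTV 58.8% ≤ 100%; reserves 16.7 ≥ 4 mo → qualifies.

Product B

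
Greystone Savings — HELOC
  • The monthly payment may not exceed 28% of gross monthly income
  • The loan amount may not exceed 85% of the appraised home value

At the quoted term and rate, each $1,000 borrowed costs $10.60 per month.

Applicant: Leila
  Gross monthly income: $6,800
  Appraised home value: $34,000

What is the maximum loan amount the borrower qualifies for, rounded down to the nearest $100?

Payment cap: 28% × $6,800 = $1,904/month.
At $10.60 per $1,000, that supports 1,904/10.60 × 1,000 ≈ $179,622 → $179,600.
LTV cap: 85% × $34,000 = $28,900 → $28,900.
Binding constraint: loan-to-value.

$28,900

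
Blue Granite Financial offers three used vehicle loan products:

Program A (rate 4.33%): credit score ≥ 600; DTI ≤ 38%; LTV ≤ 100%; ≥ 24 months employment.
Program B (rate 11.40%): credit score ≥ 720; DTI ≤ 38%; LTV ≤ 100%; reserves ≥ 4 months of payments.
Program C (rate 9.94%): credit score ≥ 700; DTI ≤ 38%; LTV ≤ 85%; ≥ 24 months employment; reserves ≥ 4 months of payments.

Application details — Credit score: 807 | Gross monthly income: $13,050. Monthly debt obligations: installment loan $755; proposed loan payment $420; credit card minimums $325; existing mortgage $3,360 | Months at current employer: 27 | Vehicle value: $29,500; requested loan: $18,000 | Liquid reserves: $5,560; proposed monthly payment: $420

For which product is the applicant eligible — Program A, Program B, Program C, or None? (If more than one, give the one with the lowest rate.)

Program A

Total debts = (755 + 420 + 325 + 3,360) = 4,860; DTI = 4,860/13,050 = 37.2%.
LTV = 18,000/29,500 = 61%.
Reserves = 5,560/420 = 13.2 months.
Program A: score 807 ≥ 600; DTI 37.2% ≤ 38%; LTV 61% ≤ 100%; employment 27 ≥ 24 mo → qualifies.
Program B: score 807 ≥ 720; DTI 37.2% ≤ 38%; LTV 61% ≤ 100%; reserves 13.2 ≥ 4 mo → qualifies.
Program C: score 807 ≥ 700; DTI 37.2% ≤ 38%; LTV 61% ≤ 85%; employment 27 ≥ 24 mo; reserves 13.2 ≥ 4 mo → qualifies.
Qualifying: Program A, Program B, Program C. Lowest rate is 4.33% → Program A.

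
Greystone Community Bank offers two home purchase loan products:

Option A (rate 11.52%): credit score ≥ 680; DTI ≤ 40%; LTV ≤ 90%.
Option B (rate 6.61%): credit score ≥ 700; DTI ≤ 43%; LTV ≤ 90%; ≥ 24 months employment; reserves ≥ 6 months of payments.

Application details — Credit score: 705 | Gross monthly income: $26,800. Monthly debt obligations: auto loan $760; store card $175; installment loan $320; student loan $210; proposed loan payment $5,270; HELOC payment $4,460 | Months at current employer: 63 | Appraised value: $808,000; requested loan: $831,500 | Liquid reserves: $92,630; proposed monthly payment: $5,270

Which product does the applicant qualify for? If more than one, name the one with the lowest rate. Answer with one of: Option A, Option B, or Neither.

Total debts = (760 + 175 + 320 + 210 + 5,270 + 4,460) = 11,195; DTI = 11,195/26,800 = 41.8%.
LTV = 831,500/808,000 = 102.9%.
Reserves = 92,630/5,270 = 17.6 months.
Option A: score 705 ≥ 680; DTI 41.8% > 40%; LTV 102.9% > 90% → does not qualify.
Option B: score 705 ≥ 700; DTI 41.8% ≤ 43%; LTV 102.9% > 90%; employment 63 ≥ 24 mo; reserves 17.6 ≥ 6 mo → does not qualify.

Neither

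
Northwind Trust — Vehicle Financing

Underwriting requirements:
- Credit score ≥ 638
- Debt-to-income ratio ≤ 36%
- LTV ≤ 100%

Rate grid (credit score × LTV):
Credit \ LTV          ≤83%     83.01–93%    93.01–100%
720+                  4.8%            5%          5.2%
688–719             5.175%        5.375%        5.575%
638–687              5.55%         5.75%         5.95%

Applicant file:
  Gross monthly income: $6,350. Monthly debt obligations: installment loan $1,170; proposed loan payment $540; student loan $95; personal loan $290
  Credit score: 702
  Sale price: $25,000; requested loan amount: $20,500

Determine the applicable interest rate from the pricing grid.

Credit score 702 ≥ 638; Total monthly debts = (1,170 + 540 + 95 + 290) = 2,095. DTI = 2,095/6,350 = 33% ≤ 36%
Loan-to-value = 20,500/25,000 = 82% — pass (100% max)
Row: 702 falls in 688–719. Column: 82% falls in ≤83%. Rate = 5.175%.

5.175%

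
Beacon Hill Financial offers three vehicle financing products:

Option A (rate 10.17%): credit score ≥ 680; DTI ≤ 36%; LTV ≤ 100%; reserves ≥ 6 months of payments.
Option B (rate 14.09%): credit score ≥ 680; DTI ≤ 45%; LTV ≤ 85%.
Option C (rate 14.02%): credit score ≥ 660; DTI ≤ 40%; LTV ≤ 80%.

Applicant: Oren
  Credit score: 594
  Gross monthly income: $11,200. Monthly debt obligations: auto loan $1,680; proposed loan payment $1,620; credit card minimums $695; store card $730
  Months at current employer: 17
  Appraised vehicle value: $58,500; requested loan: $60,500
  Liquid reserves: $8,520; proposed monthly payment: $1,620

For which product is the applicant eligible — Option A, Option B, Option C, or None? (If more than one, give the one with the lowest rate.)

Total debts = (1,680 + 1,620 + 695 + 730) = 4,725; DTI = 4,725/11,200 = 42.2%.
LTV = 60,500/58,500 = 103.4%.
Reserves = 8,520/1,620 = 5.3 months.
Option A: score 594 < 680; DTI 42.2% > 36%; LTV 103.4% > 100%; reserves 5.3 < 6 mo → does not qualify.
Option B: score 594 < 680; DTI 42.2% ≤ 45%; LTV 103.4% > 85% → does not qualify.
Option C: score 594 < 660; DTI 42.2% > 40%; LTV 103.4% > 80% → does not qualify.

None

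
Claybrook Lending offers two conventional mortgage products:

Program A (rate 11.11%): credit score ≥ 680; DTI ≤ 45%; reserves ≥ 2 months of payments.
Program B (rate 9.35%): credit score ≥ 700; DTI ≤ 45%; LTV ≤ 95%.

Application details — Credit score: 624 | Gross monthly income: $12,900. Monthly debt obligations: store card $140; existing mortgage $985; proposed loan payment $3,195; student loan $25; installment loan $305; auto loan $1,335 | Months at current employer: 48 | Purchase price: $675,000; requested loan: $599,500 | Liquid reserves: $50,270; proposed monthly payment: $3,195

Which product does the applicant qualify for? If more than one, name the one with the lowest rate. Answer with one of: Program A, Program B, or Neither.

Neither

Total debts = (140 + 985 + 3,195 + 25 + 305 + 1,335) = 5,985; DTI = 5,985/12,900 = 46.4%.
LTV = 599,500/675,000 = 88.8%.
Reserves = 50,270/3,195 = 15.7 months.
Program A: score 624 < 680; DTI 46.4% > 45%; reserves 15.7 ≥ 2 mo → does not qualify.
Program B: score 624 < 700; DTI 46.4% > 45%; LTV 88.8% ≤ 95% → does not qualify.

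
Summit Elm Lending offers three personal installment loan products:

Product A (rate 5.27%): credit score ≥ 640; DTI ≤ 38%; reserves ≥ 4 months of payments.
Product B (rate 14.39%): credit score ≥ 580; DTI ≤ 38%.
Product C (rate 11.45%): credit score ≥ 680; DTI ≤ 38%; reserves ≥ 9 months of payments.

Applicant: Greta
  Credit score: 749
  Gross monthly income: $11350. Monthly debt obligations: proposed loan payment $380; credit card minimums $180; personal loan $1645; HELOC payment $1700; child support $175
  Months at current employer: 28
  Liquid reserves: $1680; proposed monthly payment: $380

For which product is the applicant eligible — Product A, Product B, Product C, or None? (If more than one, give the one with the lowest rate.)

Product A

Total debts = (380 + 180 + 1,645 + 1,700 + 175) = 4,080; DTI = 4,080/11,350 = 35.9%.
Reserves = 1,680/380 = 4.4 months.
Product A: score 749 ≥ 640; DTI 35.9% ≤ 38%; reserves 4.4 ≥ 4 mo → qualifies.
Product B: score 749 ≥ 580; DTI 35.9% ≤ 38% → qualifies.
Product C: score 749 ≥ 680; DTI 35.9% ≤ 38%; reserves 4.4 < 9 mo → does not qualify.
Qualifying: Product A, Product B. Lowest rate is 5.27% → Product A.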